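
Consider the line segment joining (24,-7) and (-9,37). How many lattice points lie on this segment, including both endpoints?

12

The number of lattice points on a segment between lattice points is gcd(|Δx|,|Δy|) + 1 = gcd(33,44) + 1 = 11 + 1 = 12.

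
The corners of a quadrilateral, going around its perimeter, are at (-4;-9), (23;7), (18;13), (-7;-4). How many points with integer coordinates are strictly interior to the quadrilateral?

By the shoelace formula, twice the signed area is |[(-4)·7 − 23·(-9)] + [23·13 − 18·7] + [18·(-4) − (-7)·13] + [(-7)·(-9) − (-4)·(-4)]| = 418, so the area is 209.
Along each edge there are gcd(|Δx|,|Δy|)+1 lattice points, so counting each shared vertex once the boundary has gcd(27,16) + gcd(5,6) + gcd(25,17) + gcd(3,5) = 1+1+1+1 = 4.
Pick's theorem gives I = A − B/2 + 1 = 209 − 4/2 + 1 = 208.

208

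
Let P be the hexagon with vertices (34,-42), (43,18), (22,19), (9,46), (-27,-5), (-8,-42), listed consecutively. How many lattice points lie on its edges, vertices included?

51

Summing gcd(|Δx|,|Δy|) over the edges gives the boundary count: gcd(9,60) + gcd(21,1) + gcd(13,27) + gcd(36,51) + gcd(19,37) + gcd(42,0) = 3+1+1+3+1+42 = 51.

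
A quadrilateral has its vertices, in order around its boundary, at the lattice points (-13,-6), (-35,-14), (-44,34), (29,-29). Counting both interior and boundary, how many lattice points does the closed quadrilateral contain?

1052

Using the shoelace formula, 2A = |((-13)·(-14) − (-35)·(-6)) + ((-35)·34 − (-44)·(-14)) + ((-44)·(-29) − 29·34) + (29·(-6) − (-13)·(-29))| = 2095, so the area is 2095/2.
Summing gcd(|Δx|,|Δy|) over the edges gives the boundary count: gcd(22,8) + gcd(9,48) + gcd(73,63) + gcd(42,23) = 2+3+1+1 = 7.
Pick's theorem gives I = A − B/2 + 1 = 2095/2 − 7/2 + 1 = 1045, so the closed region contains I + B = 1045 + 7 = 1052 lattice points.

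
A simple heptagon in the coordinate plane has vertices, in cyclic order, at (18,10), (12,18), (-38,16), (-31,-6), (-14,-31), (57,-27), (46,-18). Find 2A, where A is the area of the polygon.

Using the shoelace formula, 2A = |(18·18 − 12·10) + (12·16 − (-38)·18) + ((-38)·(-6) − (-31)·16) + ((-31)·(-31) − (-14)·(-6)) + ((-14)·(-27) − 57·(-31)) + (57·(-18) − 46·(-27)) + (46·10 − 18·(-18))| = 5826, so the area is 2913.

5826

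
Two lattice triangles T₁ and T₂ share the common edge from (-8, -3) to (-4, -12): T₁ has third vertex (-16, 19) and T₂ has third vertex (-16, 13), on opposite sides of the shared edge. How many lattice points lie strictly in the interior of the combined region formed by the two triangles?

The union is the simple quadrilateral with vertices (-8, -3), (-16, 19), (-4, -12), (-16, 13) in order.
Using the shoelace formula, 2A = |((-8)·19 − (-16)·(-3)) + ((-16)·(-12) − (-4)·19) + ((-4)·13 − (-16)·(-12)) + ((-16)·(-3) − (-8)·13)| = 24, so the area is 12.
Summing gcd(|Δx|,|Δy|) over the edges gives the boundary count: gcd(8,22) + gcd(12,31) + gcd(12,25) + gcd(8,16) = 2+1+1+8 = 12.
By Pick's theorem I = A − B/2 + 1 = 12 − 12/2 + 1 = 7.

7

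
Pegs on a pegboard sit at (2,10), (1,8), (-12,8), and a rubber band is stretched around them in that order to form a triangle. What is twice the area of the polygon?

The shoelace formula gives twice the area as |[2·8 − 1·10] + [1·8 − (-12)·8] + [(-12)·10 − 2·8]| = 26, so the area is 13.

26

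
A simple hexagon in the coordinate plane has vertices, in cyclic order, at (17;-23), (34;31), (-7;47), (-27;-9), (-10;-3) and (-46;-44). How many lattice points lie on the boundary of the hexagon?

29

The number of boundary lattice points is Σ gcd(|Δx|,|Δy|) = gcd(17,54) + gcd(41,16) + gcd(20,56) + gcd(17,6) + gcd(36,41) + gcd(63,21) = 1+1+4+1+1+21 = 29.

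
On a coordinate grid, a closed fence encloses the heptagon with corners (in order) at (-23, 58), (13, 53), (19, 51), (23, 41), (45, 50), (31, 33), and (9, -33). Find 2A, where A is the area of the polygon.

5028

By the shoelace formula, twice the signed area is |((-23)·53 − 13·58) + (13·51 − 19·53) + (19·41 − 23·51) + (23·50 − 45·41) + (45·33 − 31·50) + (31·(-33) − 9·33) + (9·58 − (-23)·(-33))| = 5028, so the area is 2514.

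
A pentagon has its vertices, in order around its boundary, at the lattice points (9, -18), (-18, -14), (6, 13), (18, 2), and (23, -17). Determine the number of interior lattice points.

By the shoelace formula, twice the signed area is |(9·(-14) − (-18)·(-18)) + ((-18)·13 − 6·(-14)) + (6·2 − 18·13) + (18·(-17) − 23·2) + (23·(-18) − 9·(-17))| = 1435, so the area is 717.5.
The number of boundary lattice points is Σ gcd(|Δx|,|Δy|) = gcd(27,4) + gcd(24,27) + gcd(12,11) + gcd(5,19) + gcd(14,1) = 1+3+1+1+1 = 7.
Pick's theorem gives I = A − B/2 + 1 = 717.5 − 7/2 + 1 = 715.

715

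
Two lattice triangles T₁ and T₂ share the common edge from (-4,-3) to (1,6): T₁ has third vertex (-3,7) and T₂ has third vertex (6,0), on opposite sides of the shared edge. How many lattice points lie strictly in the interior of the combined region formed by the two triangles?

57

The union is the simple quadrilateral with vertices (-4,-3), (-3,7), (1,6), (6,0) in order.
The shoelace formula gives twice the area as |[(-4)·7 − (-3)·(-3)] + [(-3)·6 − 1·7] + [1·0 − 6·6] + [6·(-3) − (-4)·0]| = 116, so the area is 58.
The number of boundary lattice points is Σ gcd(|Δx|,|Δy|) = gcd(1,10) + gcd(4,1) + gcd(5,6) + gcd(10,3) = 1+1+1+1 = 4.
By Pick's theorem I = A − B/2 + 1 = 58 − 4/2 + 1 = 57.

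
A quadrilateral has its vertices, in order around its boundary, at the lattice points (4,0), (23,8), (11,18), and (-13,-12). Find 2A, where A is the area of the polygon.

508

The shoelace formula gives twice the area as |[4·8 − 23·0] + [23·18 − 11·8] + [11·(-12) − (-13)·18] + [(-13)·0 − 4·(-12)]| = 508, so the area is 254.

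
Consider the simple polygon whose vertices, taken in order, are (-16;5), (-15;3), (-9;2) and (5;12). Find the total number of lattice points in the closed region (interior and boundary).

68

Using the shoelace formula, 2A = |((-16)·3 − (-15)·5) + ((-15)·2 − (-9)·3) + ((-9)·12 − 5·2) + (5·5 − (-16)·12)| = 123, so the area is 61.5.
The number of boundary lattice points is Σ gcd(|Δx|,|Δy|) = gcd(1,2) + gcd(6,1) + gcd(14,10) + gcd(21,7) = 1+1+2+7 = 11.
Pick's theorem gives I = A − B/2 + 1 = 61.5 − 11/2 + 1 = 57, so the closed region contains I + B = 57 + 11 = 68 lattice points.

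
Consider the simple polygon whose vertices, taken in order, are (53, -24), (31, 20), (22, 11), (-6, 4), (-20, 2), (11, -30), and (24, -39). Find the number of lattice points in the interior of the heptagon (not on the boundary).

2123

The shoelace formula gives twice the area as |(53·20 − 31·(-24)) + (31·11 − 22·20) + (22·4 − (-6)·11) + ((-6)·2 − (-20)·4) + ((-20)·(-30) − 11·2) + (11·(-39) − 24·(-30)) + (24·(-24) − 53·(-39))| = 4287, so the area is 2143.5.
Summing gcd(|Δx|,|Δy|) over the edges gives the boundary count: gcd(22,44) + gcd(9,9) + gcd(28,7) + gcd(14,2) + gcd(31,32) + gcd(13,9) + gcd(29,15) = 22+9+7+2+1+1+1 = 43.
By Pick's theorem A = I + B/2 − 1, so I = 2143.5 − 43/2 + 1 = 2123.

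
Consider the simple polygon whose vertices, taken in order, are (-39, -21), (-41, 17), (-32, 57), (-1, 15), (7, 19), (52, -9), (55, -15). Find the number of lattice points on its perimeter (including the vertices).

14

Along each edge there are gcd(|Δx|,|Δy|)+1 lattice points, so counting each shared vertex once the boundary has gcd(2,38) + gcd(9,40) + gcd(31,42) + gcd(8,4) + gcd(45,28) + gcd(3,6) + gcd(94,6) = 2+1+1+4+1+3+2 = 14.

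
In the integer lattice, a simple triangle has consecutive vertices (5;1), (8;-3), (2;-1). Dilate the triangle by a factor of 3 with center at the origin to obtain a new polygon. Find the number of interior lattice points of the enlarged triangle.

76

Using the shoelace formula, 2A = |(5·(-3) − 8·1) + (8·(-1) − 2·(-3)) + (2·1 − 5·(-1))| = 18, so the area is 9.
Summing gcd(|Δx|,|Δy|) over the edges gives the boundary count: gcd(3,4) + gcd(6,2) + gcd(3,2) = 1+2+1 = 4.
Scaling by 3 multiplies the area by 3² = 9 (so the new area is 81) and multiplies the boundary lattice-point count by 3, giving 12.
By Pick's theorem, the interior count of the dilated polygon is 81 − 12/2 + 1 = 76.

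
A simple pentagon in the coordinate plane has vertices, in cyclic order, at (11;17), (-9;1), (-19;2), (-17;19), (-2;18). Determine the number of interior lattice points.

328

Using the shoelace formula, 2A = |[11·1 − (-9)·17] + [(-9)·2 − (-19)·1] + [(-19)·19 − (-17)·2] + [(-17)·18 − (-2)·19] + [(-2)·17 − 11·18]| = 662, so the area is 331.
The number of boundary lattice points is Σ gcd(|Δx|,|Δy|) = gcd(20,16) + gcd(10,1) + gcd(2,17) + gcd(15,1) + gcd(13,1) = 4+1+1+1+1 = 8.
By Pick's theorem A = I + B/2 − 1, so I = 331 − 8/2 + 1 = 328.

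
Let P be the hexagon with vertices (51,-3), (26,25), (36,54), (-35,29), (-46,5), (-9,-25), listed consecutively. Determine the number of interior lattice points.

4221

Using the shoelace formula, 2A = |(51·25 − 26·(-3)) + (26·54 − 36·25) + (36·29 − (-35)·54) + ((-35)·5 − (-46)·29) + ((-46)·(-25) − (-9)·5) + ((-9)·(-3) − 51·(-25))| = 8447, so the area is 4223.5.
The number of boundary lattice points is Σ gcd(|Δx|,|Δy|) = gcd(25,28) + gcd(10,29) + gcd(71,25) + gcd(11,24) + gcd(37,30) + gcd(60,22) = 1+1+1+1+1+2 = 7.
Pick's theorem gives I = A − B/2 + 1 = 4223.5 − 7/2 + 1 = 4221.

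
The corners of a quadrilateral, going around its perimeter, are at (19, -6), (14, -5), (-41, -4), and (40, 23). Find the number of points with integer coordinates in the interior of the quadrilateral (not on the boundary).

Using the shoelace formula, 2A = |[19·(-5) − 14·(-6)] + [14·(-4) − (-41)·(-5)] + [(-41)·23 − 40·(-4)] + [40·(-6) − 19·23]| = 1732, so the area is 866.
The number of boundary lattice points is Σ gcd(|Δx|,|Δy|) = gcd(5,1) + gcd(55,1) + gcd(81,27) + gcd(21,29) = 1+1+27+1 = 30.
Pick's theorem gives I = A − B/2 + 1 = 866 − 30/2 + 1 = 852.

852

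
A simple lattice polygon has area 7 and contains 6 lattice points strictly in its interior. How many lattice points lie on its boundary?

4

Pick's theorem gives A = I + B/2 − 1, so B = 2(A − I + 1) = 2(7 − 6 + 1) = 4.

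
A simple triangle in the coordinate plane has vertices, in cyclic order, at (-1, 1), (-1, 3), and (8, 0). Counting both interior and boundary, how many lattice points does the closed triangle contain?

13

The shoelace formula gives twice the area as |[(-1)·3 − (-1)·1] + [(-1)·0 − 8·3] + [8·1 − (-1)·0]| = 18, so the area is 9.
Along each edge there are gcd(|Δx|,|Δy|)+1 lattice points, so counting each shared vertex once the boundary has gcd(0,2) + gcd(9,3) + gcd(9,1) = 2+3+1 = 6.
Pick's theorem gives I = A − B/2 + 1 = 9 − 6/2 + 1 = 7, so the closed region contains I + B = 7 + 6 = 13 lattice points.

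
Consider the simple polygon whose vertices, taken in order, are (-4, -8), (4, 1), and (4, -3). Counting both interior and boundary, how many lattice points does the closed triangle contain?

The shoelace formula gives twice the area as |[(-4)·1 − 4·(-8)] + [4·(-3) − 4·1] + [4·(-8) − (-4)·(-3)]| = 32, so the area is 16.
Summing gcd(|Δx|,|Δy|) over the edges gives the boundary count: gcd(8,9) + gcd(0,4) + gcd(8,5) = 1+4+1 = 6.
Pick's theorem gives I = A − B/2 + 1 = 16 − 6/2 + 1 = 14, so the closed region contains I + B = 14 + 6 = 20 lattice points.

20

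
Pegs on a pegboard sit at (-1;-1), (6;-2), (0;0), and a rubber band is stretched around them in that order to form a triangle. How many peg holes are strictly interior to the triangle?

By the shoelace formula, twice the signed area is |[(-1)·(-2) − 6·(-1)] + [6·0 − 0·(-2)] + [0·(-1) − (-1)·0]| = 8, so the area is 4.
Along each edge there are gcd(|Δx|,|Δy|)+1 lattice points, so counting each shared vertex once the boundary has gcd(7,1) + gcd(6,2) + gcd(1,1) = 1+2+1 = 4.
By Pick's theorem A = I + B/2 − 1, so I = 4 − 4/2 + 1 = 3.

3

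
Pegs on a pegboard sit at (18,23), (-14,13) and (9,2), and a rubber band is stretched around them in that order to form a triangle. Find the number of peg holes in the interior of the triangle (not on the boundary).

289

The shoelace formula gives twice the area as |(18·13 − (-14)·23) + ((-14)·2 − 9·13) + (9·23 − 18·2)| = 582, so the area is 291.
The number of boundary lattice points is Σ gcd(|Δx|,|Δy|) = gcd(32,10) + gcd(23,11) + gcd(9,21) = 2+1+3 = 6.
By Pick's theorem A = I + B/2 − 1, so I = 291 − 6/2 + 1 = 289.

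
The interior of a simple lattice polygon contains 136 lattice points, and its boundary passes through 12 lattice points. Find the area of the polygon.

141

By Pick's theorem, A = I + B/2 − 1 = 136 + 12/2 − 1 = 141.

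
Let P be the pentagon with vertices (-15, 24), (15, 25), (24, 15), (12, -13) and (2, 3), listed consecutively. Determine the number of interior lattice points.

By the shoelace formula, twice the signed area is |((-15)·25 − 15·24) + (15·15 − 24·25) + (24·(-13) − 12·15) + (12·3 − 2·(-13)) + (2·24 − (-15)·3)| = 1447, so the area is 723.5.
The number of boundary lattice points is Σ gcd(|Δx|,|Δy|) = gcd(30,1) + gcd(9,10) + gcd(12,28) + gcd(10,16) + gcd(17,21) = 1+1+4+2+1 = 9.
By Pick's theorem A = I + B/2 − 1, so I = 723.5 − 9/2 + 1 = 720.

720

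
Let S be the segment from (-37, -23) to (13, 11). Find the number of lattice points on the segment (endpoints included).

The number of lattice points on a segment between lattice points is gcd(|Δx|,|Δy|) + 1 = gcd(50,34) + 1 = 2 + 1 = 3.

3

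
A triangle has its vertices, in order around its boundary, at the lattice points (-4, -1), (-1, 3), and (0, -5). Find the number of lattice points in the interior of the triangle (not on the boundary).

Using the shoelace formula, 2A = |[(-4)·3 − (-1)·(-1)] + [(-1)·(-5) − 0·3] + [0·(-1) − (-4)·(-5)]| = 28, so the area is 14.
Along each edge there are gcd(|Δx|,|Δy|)+1 lattice points, so counting each shared vertex once the boundary has gcd(3,4) + gcd(1,8) + gcd(4,4) = 1+1+4 = 6.
By Pick's theorem A = I + B/2 − 1, so I = 14 − 6/2 + 1 = 12.

12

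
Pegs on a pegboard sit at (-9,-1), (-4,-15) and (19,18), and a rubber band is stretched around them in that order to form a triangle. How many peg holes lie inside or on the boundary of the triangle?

The shoelace formula gives twice the area as |[(-9)·(-15) − (-4)·(-1)] + [(-4)·18 − 19·(-15)] + [19·(-1) − (-9)·18]| = 487, so the area is 487/2.
Summing gcd(|Δx|,|Δy|) over the edges gives the boundary count: gcd(5,14) + gcd(23,33) + gcd(28,19) = 1+1+1 = 3.
Pick's theorem gives I = A − B/2 + 1 = 487/2 − 3/2 + 1 = 243, so the closed region contains I + B = 243 + 3 = 246 lattice points.

246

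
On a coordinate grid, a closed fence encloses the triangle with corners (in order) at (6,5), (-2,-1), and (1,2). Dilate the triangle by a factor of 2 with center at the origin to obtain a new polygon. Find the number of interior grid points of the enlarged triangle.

7

The shoelace formula gives twice the area as |(6·(-1) − (-2)·5) + ((-2)·2 − 1·(-1)) + (1·5 − 6·2)| = 6, so the area is 3.
The number of boundary lattice points is Σ gcd(|Δx|,|Δy|) = gcd(8,6) + gcd(3,3) + gcd(5,3) = 2+3+1 = 6.
Scaling by 2 multiplies the area by 2² = 4 (so the new area is 12) and multiplies the boundary lattice-point count by 2, giving 12.
By Pick's theorem, the interior count of the dilated polygon is 12 − 12/2 + 1 = 7.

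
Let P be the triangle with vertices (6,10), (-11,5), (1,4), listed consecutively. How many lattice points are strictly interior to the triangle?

38

The shoelace formula gives twice the area as |(6·5 − (-11)·10) + ((-11)·4 − 1·5) + (1·10 − 6·4)| = 77, so the area is 38.5.
The number of boundary lattice points is Σ gcd(|Δx|,|Δy|) = gcd(17,5) + gcd(12,1) + gcd(5,6) = 1+1+1 = 3.
Pick's theorem gives I = A − B/2 + 1 = 38.5 − 3/2 + 1 = 38.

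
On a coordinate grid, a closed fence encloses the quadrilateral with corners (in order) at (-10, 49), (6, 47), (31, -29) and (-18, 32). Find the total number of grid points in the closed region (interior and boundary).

1247

The shoelace formula gives twice the area as |[(-10)·47 − 6·49] + [6·(-29) − 31·47] + [31·32 − (-18)·(-29)] + [(-18)·49 − (-10)·32]| = 2487, so the area is 1243.5.
The number of boundary lattice points is Σ gcd(|Δx|,|Δy|) = gcd(16,2) + gcd(25,76) + gcd(49,61) + gcd(8,17) = 2+1+1+1 = 5.
Pick's theorem gives I = A − B/2 + 1 = 1243.5 − 5/2 + 1 = 1242, so the closed region contains I + B = 1242 + 5 = 1247 lattice points.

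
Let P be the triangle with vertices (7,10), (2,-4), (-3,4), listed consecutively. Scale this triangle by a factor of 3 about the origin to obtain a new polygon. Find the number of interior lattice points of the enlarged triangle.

The shoelace formula gives twice the area as |[7·(-4) − 2·10] + [2·4 − (-3)·(-4)] + [(-3)·10 − 7·4]| = 110, so the area is 55.
The number of boundary lattice points is Σ gcd(|Δx|,|Δy|) = gcd(5,14) + gcd(5,8) + gcd(10,6) = 1+1+2 = 4.
Scaling by 3 multiplies the area by 3² = 9 (so the new area is 495) and multiplies the boundary lattice-point count by 3, giving 12.
By Pick's theorem, the interior count of the dilated polygon is 495 − 12/2 + 1 = 490.

490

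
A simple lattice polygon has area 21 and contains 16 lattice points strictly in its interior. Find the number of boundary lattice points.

Pick's theorem gives A = I + B/2 − 1, so B = 2(A − I + 1) = 2(21 − 16 + 1) = 12.

12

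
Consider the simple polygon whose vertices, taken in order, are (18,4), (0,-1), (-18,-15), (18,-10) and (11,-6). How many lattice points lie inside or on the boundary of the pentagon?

288

By the shoelace formula, twice the signed area is |[18·(-1) − 0·4] + [0·(-15) − (-18)·(-1)] + [(-18)·(-10) − 18·(-15)] + [18·(-6) − 11·(-10)] + [11·4 − 18·(-6)]| = 568, so the area is 284.
Summing gcd(|Δx|,|Δy|) over the edges gives the boundary count: gcd(18,5) + gcd(18,14) + gcd(36,5) + gcd(7,4) + gcd(7,10) = 1+2+1+1+1 = 6.
Pick's theorem gives I = A − B/2 + 1 = 284 − 6/2 + 1 = 282, so the closed region contains I + B = 282 + 6 = 288 lattice points.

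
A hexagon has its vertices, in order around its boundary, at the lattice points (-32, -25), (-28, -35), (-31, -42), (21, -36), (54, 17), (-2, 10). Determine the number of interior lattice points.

The shoelace formula gives twice the area as |((-32)·(-35) − (-28)·(-25)) + ((-28)·(-42) − (-31)·(-35)) + ((-31)·(-36) − 21·(-42)) + (21·17 − 54·(-36)) + (54·10 − (-2)·17) + ((-2)·(-25) − (-32)·10)| = 5754, so the area is 2877.
Summing gcd(|Δx|,|Δy|) over the edges gives the boundary count: gcd(4,10) + gcd(3,7) + gcd(52,6) + gcd(33,53) + gcd(56,7) + gcd(30,35) = 2+1+2+1+7+5 = 18.
Pick's theorem gives I = A − B/2 + 1 = 2877 − 18/2 + 1 = 2869.

2869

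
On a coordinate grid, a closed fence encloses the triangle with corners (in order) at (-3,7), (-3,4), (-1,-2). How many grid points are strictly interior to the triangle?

Using the shoelace formula, 2A = |[(-3)·4 − (-3)·7] + [(-3)·(-2) − (-1)·4] + [(-1)·7 − (-3)·(-2)]| = 6, so the area is 3.
Summing gcd(|Δx|,|Δy|) over the edges gives the boundary count: gcd(0,3) + gcd(2,6) + gcd(2,9) = 3+2+1 = 6.
By Pick's theorem A = I + B/2 − 1, so I = 3 − 6/2 + 1 = 1.

1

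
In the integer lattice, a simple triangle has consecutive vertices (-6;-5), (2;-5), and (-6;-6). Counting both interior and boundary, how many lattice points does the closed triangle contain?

10

By the shoelace formula, twice the signed area is |((-6)·(-5) − 2·(-5)) + (2·(-6) − (-6)·(-5)) + ((-6)·(-5) − (-6)·(-6))| = 8, so the area is 4.
The number of boundary lattice points is Σ gcd(|Δx|,|Δy|) = gcd(8,0) + gcd(8,1) + gcd(0,1) = 8+1+1 = 10.
Pick's theorem gives I = A − B/2 + 1 = 4 − 10/2 + 1 = 0, so the closed region contains I + B = 0 + 10 = 10 lattice points.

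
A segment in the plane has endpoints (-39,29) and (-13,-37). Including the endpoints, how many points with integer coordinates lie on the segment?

The number of lattice points on a segment between lattice points is gcd(|Δx|,|Δy|) + 1 = gcd(26,66) + 1 = 2 + 1 = 3.

3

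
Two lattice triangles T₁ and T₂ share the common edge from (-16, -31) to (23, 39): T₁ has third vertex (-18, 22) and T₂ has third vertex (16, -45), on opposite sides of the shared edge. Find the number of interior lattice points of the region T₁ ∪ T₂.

The union is the simple quadrilateral with vertices (-16, -31), (-18, 22), (23, 39), (16, -45) in order.
Using the shoelace formula, 2A = |[(-16)·22 − (-18)·(-31)] + [(-18)·39 − 23·22] + [23·(-45) − 16·39] + [16·(-31) − (-16)·(-45)]| = 4993, so the area is 4993/2.
Summing gcd(|Δx|,|Δy|) over the edges gives the boundary count: gcd(2,53) + gcd(41,17) + gcd(7,84) + gcd(32,14) = 1+1+7+2 = 11.
By Pick's theorem I = A − B/2 + 1 = 4993/2 − 11/2 + 1 = 2492.

2492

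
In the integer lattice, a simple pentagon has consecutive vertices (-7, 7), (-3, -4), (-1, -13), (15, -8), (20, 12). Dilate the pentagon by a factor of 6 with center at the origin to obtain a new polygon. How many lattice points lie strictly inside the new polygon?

Using the shoelace formula, 2A = |[(-7)·(-4) − (-3)·7] + [(-3)·(-13) − (-1)·(-4)] + [(-1)·(-8) − 15·(-13)] + [15·12 − 20·(-8)] + [20·7 − (-7)·12]| = 851, so the area is 425.5.
Summing gcd(|Δx|,|Δy|) over the edges gives the boundary count: gcd(4,11) + gcd(2,9) + gcd(16,5) + gcd(5,20) + gcd(27,5) = 1+1+1+5+1 = 9.
Scaling by 6 multiplies the area by 6² = 36 (so the new area is 15318) and multiplies the boundary lattice-point count by 6, giving 54.
By Pick's theorem, the interior count of the dilated polygon is 15318 − 54/2 + 1 = 15292.

15292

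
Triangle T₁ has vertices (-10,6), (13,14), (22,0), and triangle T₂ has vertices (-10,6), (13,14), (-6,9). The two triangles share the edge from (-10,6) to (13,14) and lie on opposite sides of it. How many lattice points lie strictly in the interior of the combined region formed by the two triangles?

The union is the simple quadrilateral with vertices (-10,6), (22,0), (13,14), (-6,9) in order.
By the shoelace formula, twice the signed area is |((-10)·0 − 22·6) + (22·14 − 13·0) + (13·9 − (-6)·14) + ((-6)·6 − (-10)·9)| = 431, so the area is 215.5.
Along each edge there are gcd(|Δx|,|Δy|)+1 lattice points, so counting each shared vertex once the boundary has gcd(32,6) + gcd(9,14) + gcd(19,5) + gcd(4,3) = 2+1+1+1 = 5.
By Pick's theorem I = A − B/2 + 1 = 215.5 − 5/2 + 1 = 214.

214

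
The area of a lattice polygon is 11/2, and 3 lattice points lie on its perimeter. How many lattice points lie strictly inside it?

5

Pick's theorem A = I + B/2 − 1 rearranges to I = A − B/2 + 1 = 11/2 − 3/2 + 1 = 5.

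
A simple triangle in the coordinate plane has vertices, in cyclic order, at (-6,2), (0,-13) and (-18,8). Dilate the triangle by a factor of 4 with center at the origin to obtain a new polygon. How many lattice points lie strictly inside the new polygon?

1129

Using the shoelace formula, 2A = |[(-6)·(-13) − 0·2] + [0·8 − (-18)·(-13)] + [(-18)·2 − (-6)·8]| = 144, so the area is 72.
Summing gcd(|Δx|,|Δy|) over the edges gives the boundary count: gcd(6,15) + gcd(18,21) + gcd(12,6) = 3+3+6 = 12.
Scaling by 4 multiplies the area by 4² = 16 (so the new area is 1152) and multiplies the boundary lattice-point count by 4, giving 48.
By Pick's theorem, the interior count of the dilated polygon is 1152 − 48/2 + 1 = 1129.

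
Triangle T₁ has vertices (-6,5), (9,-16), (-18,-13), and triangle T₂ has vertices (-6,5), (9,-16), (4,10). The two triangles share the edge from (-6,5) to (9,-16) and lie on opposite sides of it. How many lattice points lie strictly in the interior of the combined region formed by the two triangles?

The union is the simple quadrilateral with vertices (-6,5), (-18,-13), (9,-16), (4,10) in order.
By the shoelace formula, twice the signed area is |((-6)·(-13) − (-18)·5) + ((-18)·(-16) − 9·(-13)) + (9·10 − 4·(-16)) + (4·5 − (-6)·10)| = 807, so the area is 807/2.
The number of boundary lattice points is Σ gcd(|Δx|,|Δy|) = gcd(12,18) + gcd(27,3) + gcd(5,26) + gcd(10,5) = 6+3+1+5 = 15.
By Pick's theorem I = A − B/2 + 1 = 807/2 − 15/2 + 1 = 397.

397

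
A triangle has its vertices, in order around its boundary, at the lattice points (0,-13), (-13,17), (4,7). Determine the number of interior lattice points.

188

By the shoelace formula, twice the signed area is |(0·17 − (-13)·(-13)) + ((-13)·7 − 4·17) + (4·(-13) − 0·7)| = 380, so the area is 190.
The number of boundary lattice points is Σ gcd(|Δx|,|Δy|) = gcd(13,30) + gcd(17,10) + gcd(4,20) = 1+1+4 = 6.
By Pick's theorem A = I + B/2 − 1, so I = 190 − 6/2 + 1 = 188.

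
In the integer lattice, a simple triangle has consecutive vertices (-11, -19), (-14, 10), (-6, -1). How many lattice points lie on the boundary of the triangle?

3

Along each edge there are gcd(|Δx|,|Δy|)+1 lattice points, so counting each shared vertex once the boundary has gcd(3,29) + gcd(8,11) + gcd(5,18) = 1+1+1 = 3.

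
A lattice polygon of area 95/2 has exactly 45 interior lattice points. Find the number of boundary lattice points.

Pick's theorem gives A = I + B/2 − 1, so B = 2(A − I + 1) = 2(95/2 − 45 + 1) = 7.

7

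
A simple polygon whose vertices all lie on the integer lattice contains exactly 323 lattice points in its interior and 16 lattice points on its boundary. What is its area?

By Pick's theorem, A = I + B/2 − 1 = 323 + 16/2 − 1 = 330.

330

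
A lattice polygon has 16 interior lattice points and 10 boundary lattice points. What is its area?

Pick's theorem states A = I + B/2 − 1, so A = 16 + 10/2 − 1 = 20.

20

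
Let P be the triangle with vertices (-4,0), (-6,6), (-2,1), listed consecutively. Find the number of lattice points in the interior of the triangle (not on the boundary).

6

Using the shoelace formula, 2A = |((-4)·6 − (-6)·0) + ((-6)·1 − (-2)·6) + ((-2)·0 − (-4)·1)| = 14, so the area is 7.
Along each edge there are gcd(|Δx|,|Δy|)+1 lattice points, so counting each shared vertex once the boundary has gcd(2,6) + gcd(4,5) + gcd(2,1) = 2+1+1 = 4.
By Pick's theorem A = I + B/2 − 1, so I = 7 − 4/2 + 1 = 6.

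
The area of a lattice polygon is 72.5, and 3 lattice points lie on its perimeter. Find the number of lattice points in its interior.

72

From Pick's theorem, I = A − B/2 + 1 = 72.5 − 3/2 + 1 = 72.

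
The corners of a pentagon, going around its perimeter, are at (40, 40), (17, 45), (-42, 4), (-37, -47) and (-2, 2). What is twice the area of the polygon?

Using the shoelace formula, 2A = |[40·45 − 17·40] + [17·4 − (-42)·45] + [(-42)·(-47) − (-37)·4] + [(-37)·2 − (-2)·(-47)] + [(-2)·40 − 40·2]| = 4872, so the area is 2436.

4872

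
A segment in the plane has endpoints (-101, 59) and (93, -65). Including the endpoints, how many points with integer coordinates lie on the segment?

3

The number of lattice points on a segment between lattice points is gcd(|Δx|,|Δy|) + 1 = gcd(194,124) + 1 = 2 + 1 = 3.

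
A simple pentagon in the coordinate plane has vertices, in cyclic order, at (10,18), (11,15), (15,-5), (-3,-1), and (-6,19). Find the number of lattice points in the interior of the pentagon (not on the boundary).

Using the shoelace formula, 2A = |(10·15 − 11·18) + (11·(-5) − 15·15) + (15·(-1) − (-3)·(-5)) + ((-3)·19 − (-6)·(-1)) + ((-6)·18 − 10·19)| = 719, so the area is 719/2.
The number of boundary lattice points is Σ gcd(|Δx|,|Δy|) = gcd(1,3) + gcd(4,20) + gcd(18,4) + gcd(3,20) + gcd(16,1) = 1+4+2+1+1 = 9.
By Pick's theorem A = I + B/2 − 1, so I = 719/2 − 9/2 + 1 = 356.

356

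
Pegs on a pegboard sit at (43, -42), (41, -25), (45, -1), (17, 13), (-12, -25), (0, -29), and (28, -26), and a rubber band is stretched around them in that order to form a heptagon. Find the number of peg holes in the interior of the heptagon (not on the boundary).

1571

The shoelace formula gives twice the area as |[43·(-25) − 41·(-42)] + [41·(-1) − 45·(-25)] + [45·13 − 17·(-1)] + [17·(-25) − (-12)·13] + [(-12)·(-29) − 0·(-25)] + [0·(-26) − 28·(-29)] + [28·(-42) − 43·(-26)]| = 3166, so the area is 1583.
Along each edge there are gcd(|Δx|,|Δy|)+1 lattice points, so counting each shared vertex once the boundary has gcd(2,17) + gcd(4,24) + gcd(28,14) + gcd(29,38) + gcd(12,4) + gcd(28,3) + gcd(15,16) = 1+4+14+1+4+1+1 = 26.
By Pick's theorem A = I + B/2 − 1, so I = 1583 − 26/2 + 1 = 1571.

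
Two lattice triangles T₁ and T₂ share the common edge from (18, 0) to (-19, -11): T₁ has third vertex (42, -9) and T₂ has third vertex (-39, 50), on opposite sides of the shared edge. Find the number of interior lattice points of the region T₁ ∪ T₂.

1535

The union is the simple quadrilateral with vertices (18, 0), (42, -9), (-19, -11), (-39, 50) in order.
By the shoelace formula, twice the signed area is |(18·(-9) − 42·0) + (42·(-11) − (-19)·(-9)) + ((-19)·50 − (-39)·(-11)) + ((-39)·0 − 18·50)| = 3074, so the area is 1537.
Summing gcd(|Δx|,|Δy|) over the edges gives the boundary count: gcd(24,9) + gcd(61,2) + gcd(20,61) + gcd(57,50) = 3+1+1+1 = 6.
By Pick's theorem I = A − B/2 + 1 = 1537 − 6/2 + 1 = 1535.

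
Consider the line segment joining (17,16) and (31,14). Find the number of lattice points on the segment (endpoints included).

3

The number of lattice points on a segment between lattice points is gcd(|Δx|,|Δy|) + 1 = gcd(14,2) + 1 = 2 + 1 = 3.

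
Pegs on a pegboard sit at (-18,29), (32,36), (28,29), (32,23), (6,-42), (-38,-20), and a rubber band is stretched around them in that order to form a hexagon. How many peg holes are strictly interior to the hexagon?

Using the shoelace formula, 2A = |((-18)·36 − 32·29) + (32·29 − 28·36) + (28·23 − 32·29) + (32·(-42) − 6·23) + (6·(-20) − (-38)·(-42)) + ((-38)·29 − (-18)·(-20))| = 6600, so the area is 3300.
The number of boundary lattice points is Σ gcd(|Δx|,|Δy|) = gcd(50,7) + gcd(4,7) + gcd(4,6) + gcd(26,65) + gcd(44,22) + gcd(20,49) = 1+1+2+13+22+1 = 40.
By Pick's theorem A = I + B/2 − 1, so I = 3300 − 40/2 + 1 = 3281.

3281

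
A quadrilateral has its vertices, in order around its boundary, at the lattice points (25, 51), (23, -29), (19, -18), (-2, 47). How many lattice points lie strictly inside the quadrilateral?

The shoelace formula gives twice the area as |(25·(-29) − 23·51) + (23·(-18) − 19·(-29)) + (19·47 − (-2)·(-18)) + ((-2)·51 − 25·47)| = 2181, so the area is 2181/2.
Summing gcd(|Δx|,|Δy|) over the edges gives the boundary count: gcd(2,80) + gcd(4,11) + gcd(21,65) + gcd(27,4) = 2+1+1+1 = 5.
Pick's theorem gives I = A − B/2 + 1 = 2181/2 − 5/2 + 1 = 1089.

1089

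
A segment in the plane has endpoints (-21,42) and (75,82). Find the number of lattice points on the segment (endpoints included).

The number of lattice points on a segment between lattice points is gcd(|Δx|,|Δy|) + 1 = gcd(96,40) + 1 = 8 + 1 = 9.

9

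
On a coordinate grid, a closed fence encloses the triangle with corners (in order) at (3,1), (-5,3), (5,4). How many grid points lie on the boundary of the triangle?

4

The number of boundary lattice points is Σ gcd(|Δx|,|Δy|) = gcd(8,2) + gcd(10,1) + gcd(2,3) = 2+1+1 = 4.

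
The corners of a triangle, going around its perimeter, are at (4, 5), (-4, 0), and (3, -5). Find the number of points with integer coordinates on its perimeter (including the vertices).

3

The number of boundary lattice points is Σ gcd(|Δx|,|Δy|) = gcd(8,5) + gcd(7,5) + gcd(1,10) = 1+1+1 = 3.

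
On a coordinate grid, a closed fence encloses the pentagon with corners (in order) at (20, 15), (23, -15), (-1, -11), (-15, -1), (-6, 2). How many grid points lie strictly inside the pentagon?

Using the shoelace formula, 2A = |(20·(-15) − 23·15) + (23·(-11) − (-1)·(-15)) + ((-1)·(-1) − (-15)·(-11)) + ((-15)·2 − (-6)·(-1)) + ((-6)·15 − 20·2)| = 1243, so the area is 1243/2.
The number of boundary lattice points is Σ gcd(|Δx|,|Δy|) = gcd(3,30) + gcd(24,4) + gcd(14,10) + gcd(9,3) + gcd(26,13) = 3+4+2+3+13 = 25.
Pick's theorem gives I = A − B/2 + 1 = 1243/2 − 25/2 + 1 = 610.

610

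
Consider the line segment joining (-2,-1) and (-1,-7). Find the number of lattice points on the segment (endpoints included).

2

The number of lattice points on a segment between lattice points is gcd(|Δx|,|Δy|) + 1 = gcd(1,6) + 1 = 1 + 1 = 2.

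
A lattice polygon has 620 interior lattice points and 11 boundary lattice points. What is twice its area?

1249

Pick's theorem states A = I + B/2 − 1, so A = 620 + 11/2 − 1 = 1249/2.
Hence 2A = 1249.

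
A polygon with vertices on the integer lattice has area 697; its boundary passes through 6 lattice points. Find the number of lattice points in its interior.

From Pick's theorem, I = A − B/2 + 1 = 697 − 6/2 + 1 = 695.

695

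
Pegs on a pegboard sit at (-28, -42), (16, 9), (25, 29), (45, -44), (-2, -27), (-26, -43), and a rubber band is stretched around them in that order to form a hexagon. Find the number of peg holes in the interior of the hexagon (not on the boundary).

The shoelace formula gives twice the area as |((-28)·9 − 16·(-42)) + (16·29 − 25·9) + (25·(-44) − 45·29) + (45·(-27) − (-2)·(-44)) + ((-2)·(-43) − (-26)·(-27)) + ((-26)·(-42) − (-28)·(-43))| = 3777, so the area is 3777/2.
The number of boundary lattice points is Σ gcd(|Δx|,|Δy|) = gcd(44,51) + gcd(9,20) + gcd(20,73) + gcd(47,17) + gcd(24,16) + gcd(2,1) = 1+1+1+1+8+1 = 13.
By Pick's theorem A = I + B/2 − 1, so I = 3777/2 − 13/2 + 1 = 1883.

1883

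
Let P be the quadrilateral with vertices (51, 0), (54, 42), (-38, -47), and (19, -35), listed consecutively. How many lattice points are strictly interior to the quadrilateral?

Using the shoelace formula, 2A = |[51·42 − 54·0] + [54·(-47) − (-38)·42] + [(-38)·(-35) − 19·(-47)] + [19·0 − 51·(-35)]| = 5208, so the area is 2604.
Along each edge there are gcd(|Δx|,|Δy|)+1 lattice points, so counting each shared vertex once the boundary has gcd(3,42) + gcd(92,89) + gcd(57,12) + gcd(32,35) = 3+1+3+1 = 8.
Pick's theorem gives I = A − B/2 + 1 = 2604 − 8/2 + 1 = 2601.

2601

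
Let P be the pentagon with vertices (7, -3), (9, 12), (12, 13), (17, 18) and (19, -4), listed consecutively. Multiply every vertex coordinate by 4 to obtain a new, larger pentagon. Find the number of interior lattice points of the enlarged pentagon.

Using the shoelace formula, 2A = |[7·12 − 9·(-3)] + [9·13 − 12·12] + [12·18 − 17·13] + [17·(-4) − 19·18] + [19·(-3) − 7·(-4)]| = 360, so the area is 180.
Along each edge there are gcd(|Δx|,|Δy|)+1 lattice points, so counting each shared vertex once the boundary has gcd(2,15) + gcd(3,1) + gcd(5,5) + gcd(2,22) + gcd(12,1) = 1+1+5+2+1 = 10.
Scaling by 4 multiplies the area by 4² = 16 (so the new area is 2880) and multiplies the boundary lattice-point count by 4, giving 40.
By Pick's theorem, the interior count of the dilated polygon is 2880 − 40/2 + 1 = 2861.

2861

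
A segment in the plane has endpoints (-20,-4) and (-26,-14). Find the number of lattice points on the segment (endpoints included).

The number of lattice points on a segment between lattice points is gcd(|Δx|,|Δy|) + 1 = gcd(6,10) + 1 = 2 + 1 = 3.

3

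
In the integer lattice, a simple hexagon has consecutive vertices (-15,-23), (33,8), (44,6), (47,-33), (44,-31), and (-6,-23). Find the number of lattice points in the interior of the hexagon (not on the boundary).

By the shoelace formula, twice the signed area is |((-15)·8 − 33·(-23)) + (33·6 − 44·8) + (44·(-33) − 47·6) + (47·(-31) − 44·(-33)) + (44·(-23) − (-6)·(-31)) + ((-6)·(-23) − (-15)·(-23))| = 2659, so the area is 1329.5.
Along each edge there are gcd(|Δx|,|Δy|)+1 lattice points, so counting each shared vertex once the boundary has gcd(48,31) + gcd(11,2) + gcd(3,39) + gcd(3,2) + gcd(50,8) + gcd(9,0) = 1+1+3+1+2+9 = 17.
By Pick's theorem A = I + B/2 − 1, so I = 1329.5 − 17/2 + 1 = 1322.

1322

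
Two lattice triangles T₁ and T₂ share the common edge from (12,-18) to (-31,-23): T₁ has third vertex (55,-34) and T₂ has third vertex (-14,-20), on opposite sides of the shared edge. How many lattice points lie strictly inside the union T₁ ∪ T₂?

The union is the simple quadrilateral with vertices (12,-18), (55,-34), (-31,-23), (-14,-20) in order.
Using the shoelace formula, 2A = |(12·(-34) − 55·(-18)) + (55·(-23) − (-31)·(-34)) + ((-31)·(-20) − (-14)·(-23)) + ((-14)·(-18) − 12·(-20))| = 947, so the area is 947/2.
Summing gcd(|Δx|,|Δy|) over the edges gives the boundary count: gcd(43,16) + gcd(86,11) + gcd(17,3) + gcd(26,2) = 1+1+1+2 = 5.
By Pick's theorem I = A − B/2 + 1 = 947/2 − 5/2 + 1 = 472.

472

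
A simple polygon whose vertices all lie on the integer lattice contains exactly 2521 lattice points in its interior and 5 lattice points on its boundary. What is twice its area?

5045

By Pick's theorem, A = I + B/2 − 1 = 2521 + 5/2 − 1 = 5045/2.
Hence 2A = 5045.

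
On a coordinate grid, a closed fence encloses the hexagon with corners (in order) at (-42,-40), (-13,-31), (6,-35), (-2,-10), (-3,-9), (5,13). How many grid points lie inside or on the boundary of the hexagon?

The shoelace formula gives twice the area as |[(-42)·(-31) − (-13)·(-40)] + [(-13)·(-35) − 6·(-31)] + [6·(-10) − (-2)·(-35)] + [(-2)·(-9) − (-3)·(-10)] + [(-3)·13 − 5·(-9)] + [5·(-40) − (-42)·13]| = 1633, so the area is 816.5.
The number of boundary lattice points is Σ gcd(|Δx|,|Δy|) = gcd(29,9) + gcd(19,4) + gcd(8,25) + gcd(1,1) + gcd(8,22) + gcd(47,53) = 1+1+1+1+2+1 = 7.
Pick's theorem gives I = A − B/2 + 1 = 816.5 − 7/2 + 1 = 814, so the closed region contains I + B = 814 + 7 = 821 lattice points.

821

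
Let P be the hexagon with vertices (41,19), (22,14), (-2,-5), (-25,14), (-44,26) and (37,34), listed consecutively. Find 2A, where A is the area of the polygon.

3262

Using the shoelace formula, 2A = |[41·14 − 22·19] + [22·(-5) − (-2)·14] + [(-2)·14 − (-25)·(-5)] + [(-25)·26 − (-44)·14] + [(-44)·34 − 37·26] + [37·19 − 41·34]| = 3262, so the area is 1631.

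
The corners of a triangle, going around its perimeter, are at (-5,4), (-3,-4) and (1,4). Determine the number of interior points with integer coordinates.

Using the shoelace formula, 2A = |[(-5)·(-4) − (-3)·4] + [(-3)·4 − 1·(-4)] + [1·4 − (-5)·4]| = 48, so the area is 24.
Along each edge there are gcd(|Δx|,|Δy|)+1 lattice points, so counting each shared vertex once the boundary has gcd(2,8) + gcd(4,8) + gcd(6,0) = 2+4+6 = 12.
Pick's theorem gives I = A − B/2 + 1 = 24 − 12/2 + 1 = 19.

19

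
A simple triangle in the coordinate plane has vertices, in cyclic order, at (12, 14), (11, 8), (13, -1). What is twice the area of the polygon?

By the shoelace formula, twice the signed area is |[12·8 − 11·14] + [11·(-1) − 13·8] + [13·14 − 12·(-1)]| = 21, so the area is 21/2.

21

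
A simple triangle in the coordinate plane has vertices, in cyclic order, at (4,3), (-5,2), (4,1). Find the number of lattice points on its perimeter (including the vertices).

Along each edge there are gcd(|Δx|,|Δy|)+1 lattice points, so counting each shared vertex once the boundary has gcd(9,1) + gcd(9,1) + gcd(0,2) = 1+1+2 = 4.

4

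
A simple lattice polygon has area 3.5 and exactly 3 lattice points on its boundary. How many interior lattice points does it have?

3

From Pick's theorem, I = A − B/2 + 1 = 3.5 − 3/2 + 1 = 3.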